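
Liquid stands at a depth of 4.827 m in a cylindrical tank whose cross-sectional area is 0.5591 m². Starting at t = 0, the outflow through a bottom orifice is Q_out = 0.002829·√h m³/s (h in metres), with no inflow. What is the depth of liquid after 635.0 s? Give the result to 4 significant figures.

A dh/dt = −Q_out = −0.002829 √h.
This is separable: 2 d(√h)/dt = −0.002829/A, so √h = √h₀ − (0.002829/(2A)) t.
√h = √4.827 − 0.002829·635.0/(2·0.5591) = 2.19704 − 1.60652 = 0.590520.
h = 0.590520² = 0.348713 m.

0.3487 m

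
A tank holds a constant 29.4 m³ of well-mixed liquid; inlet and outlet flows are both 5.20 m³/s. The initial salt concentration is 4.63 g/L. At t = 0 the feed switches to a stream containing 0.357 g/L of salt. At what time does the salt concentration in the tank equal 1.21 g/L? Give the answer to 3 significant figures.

Mass balance on the solute (V constant): V dC/dt = Q(C_in − C), so τ = V/Q = 5.6538 s.
C(t) = C_in + (C₀ − C_in) e^(−t/τ). Set C = 1.21 and solve for t:
e^(−t/τ) = (C − C_in)/(C₀ − C_in) = (1.21 − 0.357)/(4.63 − 0.357) = 0.19963
t = −τ ln(…) = 5.6538 × 1.6113 = 9.1101 s.

9.11 s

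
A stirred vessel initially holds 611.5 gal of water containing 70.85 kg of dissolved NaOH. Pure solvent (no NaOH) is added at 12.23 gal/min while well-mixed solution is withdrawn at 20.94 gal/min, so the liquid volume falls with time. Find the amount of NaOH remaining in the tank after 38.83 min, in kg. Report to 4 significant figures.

10.22 kg

Total volume: dV/dt = Q_in − Q_out = -8.71000 gal/min, so V(t) = 611.5 − 8.71000 t and V(38.83) = 273.291 gal.
Species balance (pure solvent in): dm/dt = −Q_out · m/V(t).
dm/m = −Q_out dt/(V₀ − 8.71000 t); integrating gives ln(m/m₀) = −(Q_out/(Q_in−Q_out)) ln(V/V₀).
m = m₀ (V₀/V)^(Q_out/(Q_in−Q_out)) = 70.85 × (611.5/273.291)^(-2.40413) = 10.2198 kg.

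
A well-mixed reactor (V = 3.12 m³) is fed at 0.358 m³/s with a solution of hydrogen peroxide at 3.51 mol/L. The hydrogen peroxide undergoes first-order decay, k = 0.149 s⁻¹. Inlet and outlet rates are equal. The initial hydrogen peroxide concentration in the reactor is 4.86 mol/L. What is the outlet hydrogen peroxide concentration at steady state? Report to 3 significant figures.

Accumulation = in − out − consumed: V dC/dt = Q C_in − Q C − k V C.
Steady state (dC/dt = 0): C_ss = Q C_in/(Q + kV) = C_in/(1 + kV/Q).
C_ss = 0.358·3.51/(0.358 + 0.149·3.12) = 1.2566/0.82288 = 1.5271 mol/L.

1.53 mol/L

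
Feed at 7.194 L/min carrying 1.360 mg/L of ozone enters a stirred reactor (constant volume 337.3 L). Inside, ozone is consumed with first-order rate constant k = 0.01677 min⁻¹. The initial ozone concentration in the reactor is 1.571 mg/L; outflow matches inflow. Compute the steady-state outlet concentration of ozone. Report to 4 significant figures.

V dC/dt = Q(C_in − C) − k V C.
Steady state (dC/dt = 0): C_ss = Q C_in/(Q + kV) = C_in/(1 + kV/Q).
C_ss = 7.194·1.360/(7.194 + 0.01677·337.3) = 9.78384/12.8505 = 0.761357 mg/L.

0.7614 mg/L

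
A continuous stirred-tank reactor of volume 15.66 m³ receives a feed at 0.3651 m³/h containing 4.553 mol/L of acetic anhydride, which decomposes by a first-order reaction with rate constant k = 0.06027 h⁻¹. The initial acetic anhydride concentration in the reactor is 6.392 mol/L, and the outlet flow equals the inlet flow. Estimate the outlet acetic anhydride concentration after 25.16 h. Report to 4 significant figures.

1.895 mol/L

Accumulation = in − out − consumed: V dC/dt = Q C_in − Q C − k V C.
dC/dt = (Q/V) C_in − (Q/V + k) C; effective rate a = Q/V + k = 0.0233142 + 0.06027 = 0.0835842 h⁻¹.
C_ss = Q C_in/(Q + kV) = 1.26997 mol/L; C(t) = C_ss + (C₀ − C_ss) e^(−a t).
C(25.16) = 1.26997 + (5.12203)·e^(−0.0835842·25.16) = 1.26997 + (5.12203)·0.122092 = 1.89533 mol/L.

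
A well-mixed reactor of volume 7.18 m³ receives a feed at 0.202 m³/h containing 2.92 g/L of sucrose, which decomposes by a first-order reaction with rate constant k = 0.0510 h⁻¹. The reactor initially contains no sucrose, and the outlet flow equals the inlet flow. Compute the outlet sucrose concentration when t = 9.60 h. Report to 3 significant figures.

Accumulation = in − out − consumed: V dC/dt = Q C_in − Q C − k V C.
This is linear with rate a = Q/V + k = 0.079134 h⁻¹.
C_ss = Q C_in/(Q + kV) = 1.0381 g/L; C(t) = C_ss + (C₀ − C_ss) e^(−a t).
C(9.60) = 1.0381 + (-1.0381)·e^(−0.079134·9.60) = 1.0381 + (-1.0381)·0.46781 = 0.55247 g/L.

0.552 g/L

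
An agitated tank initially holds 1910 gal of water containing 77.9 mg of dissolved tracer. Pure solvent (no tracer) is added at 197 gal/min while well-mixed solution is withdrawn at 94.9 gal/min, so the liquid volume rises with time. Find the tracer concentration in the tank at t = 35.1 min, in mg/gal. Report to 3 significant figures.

0.00531 mg/gal

Let m(t) be the amount of tracer. Volume: V(t) = V₀ + (Q_in − Q_out) t = 1910 + 102.10 t; V(35.1) = 5493.7 gal.
Solute balance: dm/dt = 0 − Q_out C = −Q_out m/V(t).
dm/m = −Q_out dt/(V₀ + 102.10 t); integrating gives ln(m/m₀) = −(Q_out/(Q_in−Q_out)) ln(V/V₀).
m = m₀ (V₀/V)^(Q_out/(Q_in−Q_out)) = 77.9 × (1910/5493.7)^(0.92948) = 29.178 mg.
C = m/V = 29.178/5493.7 = 0.0053112 mg/gal.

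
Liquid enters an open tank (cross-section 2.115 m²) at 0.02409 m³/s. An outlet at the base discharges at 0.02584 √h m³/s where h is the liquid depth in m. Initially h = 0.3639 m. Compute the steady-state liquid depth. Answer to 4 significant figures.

0.8691 m

Unsteady balance on liquid volume: A dh/dt = Q_in − 0.02584 √h. At steady state dh/dt = 0:
Q_in = 0.02584 √h_ss ⇒ √h_ss = 0.02409/0.02584 = 0.932276.
h_ss = 0.932276² = 0.869138 m. (Since h₀ = 0.3639 m < h_ss, the level will rise toward this value.)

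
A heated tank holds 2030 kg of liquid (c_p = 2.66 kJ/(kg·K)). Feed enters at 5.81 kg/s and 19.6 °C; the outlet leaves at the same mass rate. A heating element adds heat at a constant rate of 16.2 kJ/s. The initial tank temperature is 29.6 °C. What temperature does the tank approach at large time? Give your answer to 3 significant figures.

20.6 °C

M c_p dT/dt = ṁ c_p (T_in − T) + Q̇.
At steady state dT/dt = 0 ⇒ T_ss = T_in + Q̇/(ṁ c_p) = 19.6 + 16.2/(5.81·2.66) = 20.648 °C.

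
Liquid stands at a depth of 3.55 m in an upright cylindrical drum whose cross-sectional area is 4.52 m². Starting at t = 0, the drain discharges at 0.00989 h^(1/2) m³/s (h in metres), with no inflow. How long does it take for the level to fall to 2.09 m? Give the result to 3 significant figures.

401 s

With no inflow, A dh/dt = −0.00989 √h.
This is separable: 2 d(√h)/dt = −0.00989/A, so √h = √h₀ − (0.00989/(2A)) t.
t = 2A(√h₀ − √h)/0.00989 = 2·4.52·(√3.55 − √2.09)/0.00989
  = 9.0400 × (1.8841 − 1.4457) / 0.00989 = 400.78 s.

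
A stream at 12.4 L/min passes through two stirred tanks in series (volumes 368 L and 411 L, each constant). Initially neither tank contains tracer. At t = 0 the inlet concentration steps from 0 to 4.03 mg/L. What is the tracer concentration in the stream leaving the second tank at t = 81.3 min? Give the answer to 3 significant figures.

2.94 mg/L

Species balance on tank i: dCᵢ/dt = (Cᵢ₋₁ − Cᵢ)/τᵢ with τᵢ = Vᵢ/Q.
τ₁ = 368/12.4 = 29.677 min; τ₂ = 411/12.4 = 33.145 min.
Tank 1: C₁ = C_in(1 − e^(−t/τ₁)). Tank 2 (τ₁ ≠ τ₂): C₂ = C_in[1 − (τ₁ e^(−t/τ₁) − τ₂ e^(−t/τ₂))/(τ₁ − τ₂)].
At t = 81.3: e^(−t/τ₁) = 0.064605, e^(−t/τ₂) = 0.086048.
C₂ = 4.03·[1 − (29.677·0.064605 − 33.145·0.086048)/(-3.4677)] = 4.03·0.73044 = 2.9437 mg/L.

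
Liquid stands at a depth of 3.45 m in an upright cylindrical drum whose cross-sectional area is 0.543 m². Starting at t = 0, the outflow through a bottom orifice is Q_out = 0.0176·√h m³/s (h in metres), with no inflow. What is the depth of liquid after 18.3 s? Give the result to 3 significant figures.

2.44 m

A dh/dt = −Q_out = −0.0176 √h.
∫ h^(−1/2) dh = −(0.0176/A) ∫ dt, giving 2√h = 2√h₀ − (0.0176/A) t.
√h = √3.45 − 0.0176·18.3/(2·0.543) = 1.8574 − 0.29657 = 1.5608.
h = 1.5608² = 2.4362 m.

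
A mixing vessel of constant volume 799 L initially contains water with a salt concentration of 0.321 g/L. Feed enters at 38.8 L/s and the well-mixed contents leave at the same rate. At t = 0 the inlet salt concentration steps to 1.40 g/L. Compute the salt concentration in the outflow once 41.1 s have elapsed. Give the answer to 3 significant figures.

1.25 g/L

Unsteady species balance (constant V, well mixed): V dC/dt = Q(C_in − C).
Rewrite as dC/dt + C/τ = C_in/τ, τ = V/Q = 20.593 s.
Solution: C(t) = C_in + (C₀ − C_in) e^(−t/τ).
C(41.1) = 1.40 + (0.321 − 1.40)·e^(−41.1/20.593) = 1.40 + (-1.0790)·0.13590 = 1.2534 g/L.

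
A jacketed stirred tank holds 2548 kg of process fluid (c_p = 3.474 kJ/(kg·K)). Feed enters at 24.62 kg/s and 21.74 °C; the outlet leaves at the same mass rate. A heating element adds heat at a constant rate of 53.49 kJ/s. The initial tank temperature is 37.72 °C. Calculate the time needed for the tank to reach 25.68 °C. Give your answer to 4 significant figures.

M c_p dT/dt = ṁ c_p (T_in − T) + Q̇.
τ = M/ṁ = 103.493 s; T_ss = T_in + Q̇/(ṁ c_p) = 22.3654 °C.
T(t) = T_ss + (T₀ − T_ss) e^(−t/τ). Set T = 25.68:
e^(−t/τ) = (25.68 − 22.3654)/(37.72 − 22.3654) = 0.215870
t = −103.493 · ln(0.215870) = 158.663 s.

158.7 s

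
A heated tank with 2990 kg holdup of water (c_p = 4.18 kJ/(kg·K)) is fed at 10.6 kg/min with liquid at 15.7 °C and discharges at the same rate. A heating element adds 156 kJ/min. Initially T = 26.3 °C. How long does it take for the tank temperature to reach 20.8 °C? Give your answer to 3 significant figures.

423 min

Energy balance: M c_p dT/dt = ṁ c_p (T_in − T) + 156.
τ = M/ṁ = 282.08 min; T_ss = T_in + Q̇/(ṁ c_p) = 19.221 °C.
T(t) = T_ss + (T₀ − T_ss) e^(−t/τ). Set T = 20.8:
e^(−t/τ) = (20.8 − 19.221)/(26.3 − 19.221) = 0.22308
t = −282.08 · ln(0.22308) = 423.18 min.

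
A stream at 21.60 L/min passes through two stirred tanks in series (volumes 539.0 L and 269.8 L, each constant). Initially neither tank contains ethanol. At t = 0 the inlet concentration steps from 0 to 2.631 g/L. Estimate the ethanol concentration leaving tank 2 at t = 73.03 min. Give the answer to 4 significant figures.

Species balance on tank i: dCᵢ/dt = (Cᵢ₋₁ − Cᵢ)/τᵢ with τᵢ = Vᵢ/Q.
τ₁ = 539.0/21.60 = 24.9537 min; τ₂ = 269.8/21.60 = 12.4907 min.
Solving the cascade with C₁(0)=C₂(0)=0 gives C₂(t) = C_in[1 − (τ₁ e^(−t/τ₁) − τ₂ e^(−t/τ₂))/(τ₁ − τ₂)].
At t = 73.03: e^(−t/τ₁) = 0.0535778, e^(−t/τ₂) = 0.00288933.
C₂ = 2.631·[1 − (24.9537·0.0535778 − 12.4907·0.00288933)/(12.4630)] = 2.631·0.895621 = 2.35638 g/L.

2.356 g/L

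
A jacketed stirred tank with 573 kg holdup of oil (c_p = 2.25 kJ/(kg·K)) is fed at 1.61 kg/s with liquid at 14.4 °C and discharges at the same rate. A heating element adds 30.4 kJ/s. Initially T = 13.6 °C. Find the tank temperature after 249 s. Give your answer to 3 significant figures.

M c_p dT/dt = ṁ c_p (T_in − T) + Q̇.
τ = M/ṁ = 355.90 s; T_ss = T_in + Q̇/(ṁ c_p) = 14.4 + 30.4/(1.61·2.25) = 22.792 °C.
Integrating: T(t) = T_ss + (T₀ − T_ss) e^(−t/τ).
T(249) = 22.792 + (-9.1920)·e^(−249/355.90) = 22.792 + (-9.1920)·0.49677 = 18.226 °C.

18.2 °C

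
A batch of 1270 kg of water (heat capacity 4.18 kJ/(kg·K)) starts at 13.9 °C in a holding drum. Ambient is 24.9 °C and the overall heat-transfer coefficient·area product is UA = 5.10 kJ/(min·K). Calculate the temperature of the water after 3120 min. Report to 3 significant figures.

24.4 °C

Unsteady energy balance on the tank contents: M c_p dT/dt = −UA(T − T_amb).
dT/dt = (T_ss − T)/τ with T_ss = T_amb = 24.900 °C, τ = M c_p/UA = 1270·4.18/5.10 = 1040.9 min.
Integrating: T(t) = T_ss + (T₀ − T_ss) e^(−t/τ).
T(3120) = 24.900 + (-11.000)·0.049917 = 24.351 °C.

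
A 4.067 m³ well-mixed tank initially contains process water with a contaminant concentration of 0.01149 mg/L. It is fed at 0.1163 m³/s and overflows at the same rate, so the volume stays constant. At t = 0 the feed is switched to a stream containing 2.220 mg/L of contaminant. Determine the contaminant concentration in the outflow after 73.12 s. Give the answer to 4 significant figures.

Mass balance on the solute (V constant): V dC/dt = Q(C_in − C).
Time constant τ = V/Q = 4.067/0.1163 = 34.9699 s.
This is linear first-order; C(t) = C_in + (C₀ − C_in) e^(−t/τ).
C(73.12) = 2.220 + (0.01149 − 2.220)·e^(−73.12/34.9699) = 2.220 + (-2.20851)·0.123571 = 1.94709 mg/L.

1.947 mg/L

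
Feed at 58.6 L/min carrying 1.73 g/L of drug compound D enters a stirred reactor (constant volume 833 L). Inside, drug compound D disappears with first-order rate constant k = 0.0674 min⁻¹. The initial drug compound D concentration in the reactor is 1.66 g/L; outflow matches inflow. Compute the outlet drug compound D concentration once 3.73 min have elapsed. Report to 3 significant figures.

1.35 g/L

V dC/dt = Q(C_in − C) − k V C.
dC/dt = (Q/V) C_in − (Q/V + k) C; effective rate a = Q/V + k = 0.070348 + 0.0674 = 0.13775 min⁻¹.
C_ss = Q C_in/(Q + kV) = 0.88351 g/L; C(t) = C_ss + (C₀ − C_ss) e^(−a t).
C(3.73) = 0.88351 + (0.77649)·e^(−0.13775·3.73) = 0.88351 + (0.77649)·0.59822 = 1.3480 g/L.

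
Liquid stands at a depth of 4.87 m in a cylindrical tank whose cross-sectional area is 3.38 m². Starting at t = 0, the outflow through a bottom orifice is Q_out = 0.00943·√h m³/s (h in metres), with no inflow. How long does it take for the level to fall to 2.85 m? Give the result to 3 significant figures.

Volume balance on the tank: A dh/dt = −0.00943 √h.
∫ h^(−1/2) dh = −(0.00943/A) ∫ dt, giving 2√h = 2√h₀ − (0.00943/A) t.
t = 2A(√h₀ − √h)/0.00943 = 2·3.38·(√4.87 − √2.85)/0.00943
  = 6.7600 × (2.2068 − 1.6882) / 0.00943 = 371.77 s.

372 s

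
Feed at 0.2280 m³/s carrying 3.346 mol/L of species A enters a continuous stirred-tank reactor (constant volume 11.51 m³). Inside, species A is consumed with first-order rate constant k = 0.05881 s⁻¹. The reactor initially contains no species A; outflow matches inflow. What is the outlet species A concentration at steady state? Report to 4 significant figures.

0.8431 mol/L

Species balance: V dC/dt = Q C_in − Q C − k V C.
At steady state: 0 = Q C_in − (Q + kV) C_ss, so C_ss = Q C_in/(Q + kV).
C_ss = 0.2280·3.346/(0.2280 + 0.05881·11.51) = 0.762888/0.904903 = 0.843060 mol/L.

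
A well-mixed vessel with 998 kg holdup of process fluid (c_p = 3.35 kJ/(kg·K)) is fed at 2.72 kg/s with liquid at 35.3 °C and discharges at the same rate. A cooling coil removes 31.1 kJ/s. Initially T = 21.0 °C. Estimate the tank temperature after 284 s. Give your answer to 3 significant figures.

Heat balance on the well-mixed liquid: M c_p dT/dt = ṁ c_p (T_in − T) − 31.1.
Rearrange: dT/dt = (T_ss − T)/τ with τ = M/ṁ = 366.91 s and T_ss = T_in − Q̇/(ṁ c_p) = 31.887 °C.
Solution: T(t) = T_ss + (T₀ − T_ss) e^(−t/τ).
T(284) = 31.887 + (-10.887)·e^(−284/366.91) = 31.887 + (-10.887)·0.46115 = 26.866 °C.

26.9 °C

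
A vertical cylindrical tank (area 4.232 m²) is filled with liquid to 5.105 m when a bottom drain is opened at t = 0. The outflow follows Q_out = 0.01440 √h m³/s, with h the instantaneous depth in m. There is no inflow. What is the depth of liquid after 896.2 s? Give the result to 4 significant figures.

With no inflow, A dh/dt = −0.01440 √h.
This is separable: 2 d(√h)/dt = −0.01440/A, so √h = √h₀ − (0.01440/(2A)) t.
√h = √5.105 − 0.01440·896.2/(2·4.232) = 2.25942 − 1.52473 = 0.734699.
h = 0.734699² = 0.539782 m.

0.5398 m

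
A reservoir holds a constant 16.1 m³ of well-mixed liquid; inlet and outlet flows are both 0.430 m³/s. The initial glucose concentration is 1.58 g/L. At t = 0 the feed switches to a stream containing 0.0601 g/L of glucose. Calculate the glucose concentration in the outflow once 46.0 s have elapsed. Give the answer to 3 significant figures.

0.505 g/L

Accumulation = in − out for the solute gives V dC/dt = Q(C_in − C).
Rewrite as dC/dt + C/τ = C_in/τ, τ = V/Q = 37.442 s.
This is linear first-order; C(t) = C_in + (C₀ − C_in) e^(−t/τ).
C(46.0) = 0.0601 + (1.58 − 0.0601)·e^(−46.0/37.442) = 0.0601 + (1.5199)·0.29271 = 0.50499 g/L.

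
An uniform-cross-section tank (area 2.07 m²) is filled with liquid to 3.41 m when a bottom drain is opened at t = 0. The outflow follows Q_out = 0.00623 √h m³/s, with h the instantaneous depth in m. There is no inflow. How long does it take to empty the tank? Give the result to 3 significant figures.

A dh/dt = −Q_out = −0.00623 √h.
∫ h^(−1/2) dh = −(0.00623/A) ∫ dt, giving 2√h = 2√h₀ − (0.00623/A) t.
Set h = 0: 2√h₀ = (0.00623/A) t_empty ⇒ t_empty = 2A√h₀/0.00623.
t_empty = 2·2.07·√3.41/0.00623 = 4.1400·1.8466/0.00623 = 1227.1 s.

1230 s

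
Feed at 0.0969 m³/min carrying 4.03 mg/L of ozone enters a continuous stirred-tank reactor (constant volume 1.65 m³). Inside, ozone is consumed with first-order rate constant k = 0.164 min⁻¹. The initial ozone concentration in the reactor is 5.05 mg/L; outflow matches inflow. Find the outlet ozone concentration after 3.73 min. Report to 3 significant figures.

V dC/dt = Q(C_in − C) − k V C.
This is linear with rate a = Q/V + k = 0.22273 min⁻¹.
C_ss = Q C_in/(Q + kV) = 1.0626 mg/L; C(t) = C_ss + (C₀ − C_ss) e^(−a t).
C(3.73) = 1.0626 + (3.9874)·e^(−0.22273·3.73) = 1.0626 + (3.9874)·0.43571 = 2.8000 mg/L.

2.80 mg/L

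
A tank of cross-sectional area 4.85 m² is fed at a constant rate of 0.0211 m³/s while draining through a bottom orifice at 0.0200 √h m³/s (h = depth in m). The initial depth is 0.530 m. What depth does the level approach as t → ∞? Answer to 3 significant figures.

1.11 m

A dh/dt = Q_in − 0.0200 √h. Steady state requires inflow = outflow:
Q_in = 0.0200 √h_ss ⇒ √h_ss = 0.0211/0.0200 = 1.0550.
h_ss = 1.0550² = 1.1130 m. (Since h₀ = 0.530 m < h_ss, the level will rise toward this value.)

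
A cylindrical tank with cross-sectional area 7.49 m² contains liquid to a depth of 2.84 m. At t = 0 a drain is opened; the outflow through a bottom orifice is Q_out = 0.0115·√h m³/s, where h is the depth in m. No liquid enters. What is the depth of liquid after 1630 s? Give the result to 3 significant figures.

0.188 m

A dh/dt = −Q_out = −0.0115 √h.
This is separable: 2 d(√h)/dt = −0.0115/A, so √h = √h₀ − (0.0115/(2A)) t.
√h = √2.84 − 0.0115·1630/(2·7.49) = 1.6852 − 1.2513 = 0.43389.
h = 0.43389² = 0.18826 m.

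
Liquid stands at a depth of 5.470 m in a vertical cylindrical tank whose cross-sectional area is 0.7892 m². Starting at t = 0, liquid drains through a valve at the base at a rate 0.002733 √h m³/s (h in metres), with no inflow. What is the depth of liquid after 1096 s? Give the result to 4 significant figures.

0.1946 m

A dh/dt = −Q_out = −0.002733 √h.
Separate and integrate: 2(√h − √h₀) = −(0.002733/A) t.
√h = √5.470 − 0.002733·1096/(2·0.7892) = 2.33880 − 1.89772 = 0.441079.
h = 0.441079² = 0.194551 m.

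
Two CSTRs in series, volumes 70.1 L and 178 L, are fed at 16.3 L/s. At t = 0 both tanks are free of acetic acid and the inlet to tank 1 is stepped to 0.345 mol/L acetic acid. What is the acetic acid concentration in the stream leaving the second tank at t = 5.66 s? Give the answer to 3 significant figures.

Time constants: τᵢ = Vᵢ/Q for each well-mixed tank.
τ₁ = 70.1/16.3 = 4.3006 s; τ₂ = 178/16.3 = 10.920 s.
Solving the cascade with C₁(0)=C₂(0)=0 gives C₂(t) = C_in[1 − (τ₁ e^(−t/τ₁) − τ₂ e^(−t/τ₂))/(τ₁ − τ₂)].
At t = 5.66: e^(−t/τ₁) = 0.26818, e^(−t/τ₂) = 0.59553.
C₂ = 0.345·[1 − (4.3006·0.26818 − 10.920·0.59553)/(-6.6196)] = 0.345·0.19180 = 0.066171 mol/L.

0.0662 mol/L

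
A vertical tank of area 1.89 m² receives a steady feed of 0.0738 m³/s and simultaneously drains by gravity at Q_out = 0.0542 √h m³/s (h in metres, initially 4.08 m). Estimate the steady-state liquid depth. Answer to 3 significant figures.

1.85 m

A dh/dt = Q_in − 0.0542 √h. Steady state requires inflow = outflow:
Q_in = 0.0542 √h_ss ⇒ √h_ss = 0.0738/0.0542 = 1.3616.
h_ss = 1.3616² = 1.8540 m. (Since h₀ = 4.08 m > h_ss, the level will fall toward this value.)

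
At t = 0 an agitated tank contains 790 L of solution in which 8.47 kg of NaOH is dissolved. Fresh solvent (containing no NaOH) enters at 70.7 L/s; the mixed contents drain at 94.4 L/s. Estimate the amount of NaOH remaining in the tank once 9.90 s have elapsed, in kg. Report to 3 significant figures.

Total volume: dV/dt = Q_in − Q_out = -23.700 L/s, so V(t) = 790 − 23.700 t and V(9.90) = 555.37 L.
Solute balance: dm/dt = 0 − Q_out C = −Q_out m/V(t).
dm/m = −Q_out dt/(V₀ − 23.700 t); integrating gives ln(m/m₀) = −(Q_out/(Q_in−Q_out)) ln(V/V₀).
m = m₀ (V₀/V)^(Q_out/(Q_in−Q_out)) = 8.47 × (790/555.37)^(-3.9831) = 2.0811 kg.

2.08 kg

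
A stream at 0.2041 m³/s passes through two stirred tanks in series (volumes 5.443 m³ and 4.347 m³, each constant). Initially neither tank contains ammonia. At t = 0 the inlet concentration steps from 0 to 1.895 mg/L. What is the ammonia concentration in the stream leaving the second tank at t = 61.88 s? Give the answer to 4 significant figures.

1.382 mg/L

Time constants: τᵢ = Vᵢ/Q for each well-mixed tank.
τ₁ = 5.443/0.2041 = 26.6683 s; τ₂ = 4.347/0.2041 = 21.2984 s.
Solving the cascade with C₁(0)=C₂(0)=0 gives C₂(t) = C_in[1 − (τ₁ e^(−t/τ₁) − τ₂ e^(−t/τ₂))/(τ₁ − τ₂)].
At t = 61.88: e^(−t/τ₁) = 0.0982384, e^(−t/τ₂) = 0.0547277.
C₂ = 1.895·[1 − (26.6683·0.0982384 − 21.2984·0.0547277)/(5.36992)] = 1.895·0.729188 = 1.38181 mg/L.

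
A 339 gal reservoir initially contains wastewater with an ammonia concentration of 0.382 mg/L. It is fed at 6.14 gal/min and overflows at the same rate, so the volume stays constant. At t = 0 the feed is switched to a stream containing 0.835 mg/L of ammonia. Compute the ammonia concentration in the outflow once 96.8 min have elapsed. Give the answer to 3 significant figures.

Transient balance on the dissolved component: V dC/dt = Q(C_in − C).
So dC/dt = (C_in − C)/τ with τ = V/Q = 339/6.14 = 55.212 min.
Integrating: C(t) = C_in + (C₀ − C_in) e^(−t/τ).
C(96.8) = 0.835 + (0.382 − 0.835)·e^(−96.8/55.212) = 0.835 + (-0.45300)·0.17321 = 0.75654 mg/L.

0.757 mg/L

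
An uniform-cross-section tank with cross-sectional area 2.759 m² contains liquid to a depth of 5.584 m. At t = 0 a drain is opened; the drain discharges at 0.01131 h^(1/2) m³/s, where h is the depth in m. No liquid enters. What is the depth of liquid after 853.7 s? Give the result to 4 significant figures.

Unsteady balance on liquid volume: A dh/dt = −0.01131 √h.
∫ h^(−1/2) dh = −(0.01131/A) ∫ dt, giving 2√h = 2√h₀ − (0.01131/A) t.
√h = √5.584 − 0.01131·853.7/(2·2.759) = 2.36305 − 1.74979 = 0.613258.
h = 0.613258² = 0.376085 m.

0.3761 m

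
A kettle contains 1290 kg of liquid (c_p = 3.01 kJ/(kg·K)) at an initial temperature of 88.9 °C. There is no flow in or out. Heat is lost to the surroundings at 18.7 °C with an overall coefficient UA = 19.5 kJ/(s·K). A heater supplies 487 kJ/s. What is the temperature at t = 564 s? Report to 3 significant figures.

46.3 °C

Lumped-capacitance energy balance: M c_p dT/dt = UA(T_amb − T) + Q̇.
dT/dt = (T_ss − T)/τ with T_ss = T_amb + Q̇/UA = 18.7 + 487/19.5 = 43.674 °C, τ = M c_p/UA = 1290·3.01/19.5 = 199.12 s.
This is linear first-order; T(t) = T_ss + (T₀ − T_ss) e^(−t/τ).
T(564) = 43.674 + (45.226)·0.058870 = 46.337 °C.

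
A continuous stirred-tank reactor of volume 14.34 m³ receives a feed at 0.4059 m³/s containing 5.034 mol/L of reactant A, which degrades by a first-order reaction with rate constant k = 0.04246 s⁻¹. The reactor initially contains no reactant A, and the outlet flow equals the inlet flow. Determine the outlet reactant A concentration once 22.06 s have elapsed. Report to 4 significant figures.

1.591 mol/L

Species balance: V dC/dt = Q C_in − Q C − k V C.
This is linear with rate a = Q/V + k = 0.0707654 s⁻¹.
C_ss = Q C_in/(Q + kV) = 2.01355 mol/L; C(t) = C_ss + (C₀ − C_ss) e^(−a t).
C(22.06) = 2.01355 + (-2.01355)·e^(−0.0707654·22.06) = 2.01355 + (-2.01355)·0.209908 = 1.59089 mol/L.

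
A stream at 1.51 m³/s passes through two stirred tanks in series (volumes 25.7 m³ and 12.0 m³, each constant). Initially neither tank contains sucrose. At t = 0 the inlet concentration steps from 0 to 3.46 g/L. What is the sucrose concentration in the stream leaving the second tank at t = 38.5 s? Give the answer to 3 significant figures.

2.81 g/L

Species balance on tank i: dCᵢ/dt = (Cᵢ₋₁ − Cᵢ)/τᵢ with τᵢ = Vᵢ/Q.
τ₁ = 25.7/1.51 = 17.020 s; τ₂ = 12.0/1.51 = 7.9470 s.
Tank 1: C₁ = C_in(1 − e^(−t/τ₁)). Tank 2 (τ₁ ≠ τ₂): C₂ = C_in[1 − (τ₁ e^(−t/τ₁) − τ₂ e^(−t/τ₂))/(τ₁ − τ₂)].
At t = 38.5: e^(−t/τ₁) = 0.10414, e^(−t/τ₂) = 0.0078709.
C₂ = 3.46·[1 − (17.020·0.10414 − 7.9470·0.0078709)/(9.0728)] = 3.46·0.81155 = 2.8079 g/L.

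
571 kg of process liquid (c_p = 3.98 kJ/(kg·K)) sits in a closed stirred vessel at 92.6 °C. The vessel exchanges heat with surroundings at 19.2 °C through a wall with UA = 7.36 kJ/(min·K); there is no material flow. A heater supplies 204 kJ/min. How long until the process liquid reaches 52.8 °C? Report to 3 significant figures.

633 min

M c_p dT/dt = −UA(T − T_amb) + Q̇.
τ = M c_p/UA = 308.77 min; T_ss = T_amb + Q̇/UA = 19.2 + 204/7.36 = 46.917 °C.
T(t) = T_ss + (T₀ − T_ss)e^(−t/τ); set T = 52.8:
t = −τ ln[(T − T_ss)/(T₀ − T_ss)] = −308.77 · ln(0.12877) = 632.90 min.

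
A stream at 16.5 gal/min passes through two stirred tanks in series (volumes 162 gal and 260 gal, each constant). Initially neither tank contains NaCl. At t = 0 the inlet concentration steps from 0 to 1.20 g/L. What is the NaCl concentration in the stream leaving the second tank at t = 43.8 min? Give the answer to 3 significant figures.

Time constants: τᵢ = Vᵢ/Q for each well-mixed tank.
τ₁ = 162/16.5 = 9.8182 min; τ₂ = 260/16.5 = 15.758 min.
Solving the cascade with C₁(0)=C₂(0)=0 gives C₂(t) = C_in[1 − (τ₁ e^(−t/τ₁) − τ₂ e^(−t/τ₂))/(τ₁ − τ₂)].
At t = 43.8: e^(−t/τ₁) = 0.011550, e^(−t/τ₂) = 0.062062.
C₂ = 1.20·[1 − (9.8182·0.011550 − 15.758·0.062062)/(-5.9394)] = 1.20·0.85444 = 1.0253 g/L.

1.03 g/L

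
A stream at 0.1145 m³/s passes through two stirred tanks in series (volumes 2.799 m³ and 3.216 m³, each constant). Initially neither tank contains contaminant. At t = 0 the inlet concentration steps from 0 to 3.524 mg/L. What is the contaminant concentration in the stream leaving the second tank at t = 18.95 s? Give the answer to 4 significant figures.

0.5771 mg/L

Each tank obeys Vᵢ dCᵢ/dt = Q(Cᵢ₋₁ − Cᵢ), so τᵢ = Vᵢ/Q.
τ₁ = 2.799/0.1145 = 24.4454 s; τ₂ = 3.216/0.1145 = 28.0873 s.
Tank 1: C₁ = C_in(1 − e^(−t/τ₁)). Tank 2 (τ₁ ≠ τ₂): C₂ = C_in[1 − (τ₁ e^(−t/τ₁) − τ₂ e^(−t/τ₂))/(τ₁ − τ₂)].
At t = 18.95: e^(−t/τ₁) = 0.460613, e^(−t/τ₂) = 0.509319.
C₂ = 3.524·[1 − (24.4454·0.460613 − 28.0873·0.509319)/(-3.64192)] = 3.524·0.163759 = 0.577087 mg/L.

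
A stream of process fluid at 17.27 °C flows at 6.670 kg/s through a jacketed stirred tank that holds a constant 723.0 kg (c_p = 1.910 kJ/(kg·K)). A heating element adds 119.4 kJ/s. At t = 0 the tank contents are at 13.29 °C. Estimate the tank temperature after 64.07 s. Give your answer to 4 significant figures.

Heat balance on the well-mixed liquid: M c_p dT/dt = ṁ c_p (T_in − T) + 119.4.
τ = M/ṁ = 108.396 s; T_ss = T_in + Q̇/(ṁ c_p) = 17.27 + 119.4/(6.670·1.910) = 26.6423 °C.
T approaches T_ss exponentially: T(t) = T_ss + (T₀ − T_ss) e^(−t/τ).
T(64.07) = 26.6423 + (-13.3523)·e^(−64.07/108.396) = 26.6423 + (-13.3523)·0.553732 = 19.2487 °C.

19.25 °C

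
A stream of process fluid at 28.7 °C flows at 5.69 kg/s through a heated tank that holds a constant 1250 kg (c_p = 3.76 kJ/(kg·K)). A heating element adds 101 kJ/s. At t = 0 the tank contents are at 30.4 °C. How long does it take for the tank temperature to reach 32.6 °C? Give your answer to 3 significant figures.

286 s

M c_p dT/dt = ṁ c_p (T_in − T) + Q̇.
τ = M/ṁ = 219.68 s; T_ss = T_in + Q̇/(ṁ c_p) = 33.421 °C.
T(t) = T_ss + (T₀ − T_ss) e^(−t/τ). Set T = 32.6:
e^(−t/τ) = (32.6 − 33.421)/(30.4 − 33.421) = 0.27173
t = −219.68 · ln(0.27173) = 286.24 s.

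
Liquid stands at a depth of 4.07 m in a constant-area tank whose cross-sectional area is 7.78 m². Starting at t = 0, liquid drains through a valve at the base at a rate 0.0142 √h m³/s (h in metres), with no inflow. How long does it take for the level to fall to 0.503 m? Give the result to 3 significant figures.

Unsteady balance on liquid volume: A dh/dt = −0.0142 √h.
Separate and integrate: 2(√h − √h₀) = −(0.0142/A) t.
t = 2A(√h₀ − √h)/0.0142 = 2·7.78·(√4.07 − √0.503)/0.0142
  = 15.560 × (2.0174 − 0.70922) / 0.0142 = 1433.5 s.

1430 s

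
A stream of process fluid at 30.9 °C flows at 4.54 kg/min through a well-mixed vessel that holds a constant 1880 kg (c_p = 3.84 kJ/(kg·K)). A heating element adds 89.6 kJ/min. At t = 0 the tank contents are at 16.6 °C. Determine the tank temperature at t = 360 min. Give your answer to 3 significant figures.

27.9 °C

M c_p dT/dt = ṁ c_p (T_in − T) + Q̇.
Rearrange: dT/dt = (T_ss − T)/τ with τ = M/ṁ = 414.10 min and T_ss = T_in + Q̇/(ṁ c_p) = 36.040 °C.
T approaches T_ss exponentially: T(t) = T_ss + (T₀ − T_ss) e^(−t/τ).
T(360) = 36.040 + (-19.440)·e^(−360/414.10) = 36.040 + (-19.440)·0.41922 = 27.890 °C.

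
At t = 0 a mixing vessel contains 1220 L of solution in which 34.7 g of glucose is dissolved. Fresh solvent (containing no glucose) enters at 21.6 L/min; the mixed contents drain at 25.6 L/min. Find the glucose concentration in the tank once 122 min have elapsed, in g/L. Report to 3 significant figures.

Let m(t) be the amount of glucose. Volume: V(t) = V₀ + (Q_in − Q_out) t = 1220 − 4.0000 t; V(122) = 732.00 L.
No glucose enters, so dm/dt = −Q_out · (m/V).
dm/m = −Q_out dt/(V₀ − 4.0000 t); integrating gives ln(m/m₀) = −(Q_out/(Q_in−Q_out)) ln(V/V₀).
m = m₀ (V₀/V)^(Q_out/(Q_in−Q_out)) = 34.7 × (1220/732.00)^(-6.4000) = 1.3198 g.
C = m/V = 1.3198/732.00 = 0.0018030 g/L.

0.00180 g/L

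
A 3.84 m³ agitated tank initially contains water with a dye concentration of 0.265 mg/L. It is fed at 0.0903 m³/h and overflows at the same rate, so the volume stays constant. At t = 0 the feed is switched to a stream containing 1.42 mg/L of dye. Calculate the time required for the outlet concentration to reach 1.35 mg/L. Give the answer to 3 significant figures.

119 h

Species balance: V dC/dt = Q(C_in − C) ⇒ τ = V/Q = 42.525 h.
C(t) = C_in + (C₀ − C_in) e^(−t/τ). Set C = 1.35 and solve for t:
e^(−t/τ) = (C − C_in)/(C₀ − C_in) = (1.35 − 1.42)/(0.265 − 1.42) = 0.060606
t = −τ ln(…) = 42.525 × 2.8034 = 119.21 h.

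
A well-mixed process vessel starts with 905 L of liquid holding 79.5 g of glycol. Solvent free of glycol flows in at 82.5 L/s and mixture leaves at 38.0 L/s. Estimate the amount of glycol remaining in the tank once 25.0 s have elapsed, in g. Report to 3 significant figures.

Let m(t) be the amount of glycol. Volume: V(t) = V₀ + (Q_in − Q_out) t = 905 + 44.500 t; V(25.0) = 2017.5 L.
Solute balance: dm/dt = 0 − Q_out C = −Q_out m/V(t).
Separate: dm/m = −Q_out dt/V(t) ⇒ ln(m/m₀) = −(Q_out/(Q_in−Q_out)) ln(V/V₀).
m = m₀ (V₀/V)^(Q_out/(Q_in−Q_out)) = 79.5 × (905/2017.5)^(0.85393) = 40.092 g.

40.1 g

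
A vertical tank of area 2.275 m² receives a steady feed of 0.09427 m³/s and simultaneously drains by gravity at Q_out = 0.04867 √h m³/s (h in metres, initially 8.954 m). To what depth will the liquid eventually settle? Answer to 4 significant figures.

3.752 m

Level balance: A dh/dt = 0.09427 − 0.04867 √h. Setting dh/dt = 0:
Q_in = 0.04867 √h_ss ⇒ √h_ss = 0.09427/0.04867 = 1.93692.
h_ss = 1.93692² = 3.75167 m. (Since h₀ = 8.954 m > h_ss, the level will fall toward this value.)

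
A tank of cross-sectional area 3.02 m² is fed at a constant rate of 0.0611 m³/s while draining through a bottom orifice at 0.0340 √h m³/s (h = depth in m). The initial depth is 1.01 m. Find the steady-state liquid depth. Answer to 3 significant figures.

3.23 m

Volume balance on the tank: A dh/dt = Q_in − 0.0340 √h. At steady state dh/dt = 0:
Q_in = 0.0340 √h_ss ⇒ √h_ss = 0.0611/0.0340 = 1.7971.
h_ss = 1.7971² = 3.2294 m. (Since h₀ = 1.01 m < h_ss, the level will rise toward this value.)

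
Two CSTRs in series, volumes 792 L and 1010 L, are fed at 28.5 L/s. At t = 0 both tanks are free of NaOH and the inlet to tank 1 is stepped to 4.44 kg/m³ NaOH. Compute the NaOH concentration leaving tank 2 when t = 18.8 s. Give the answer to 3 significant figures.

0.539 kg/m³

Species balance on tank i: dCᵢ/dt = (Cᵢ₋₁ − Cᵢ)/τᵢ with τᵢ = Vᵢ/Q.
τ₁ = 792/28.5 = 27.789 s; τ₂ = 1010/28.5 = 35.439 s.
Solving the cascade with C₁(0)=C₂(0)=0 gives C₂(t) = C_in[1 − (τ₁ e^(−t/τ₁) − τ₂ e^(−t/τ₂))/(τ₁ − τ₂)].
At t = 18.8: e^(−t/τ₁) = 0.50839, e^(−t/τ₂) = 0.58831.
C₂ = 4.44·[1 − (27.789·0.50839 − 35.439·0.58831)/(-7.6491)] = 4.44·0.12131 = 0.53860 kg/m³.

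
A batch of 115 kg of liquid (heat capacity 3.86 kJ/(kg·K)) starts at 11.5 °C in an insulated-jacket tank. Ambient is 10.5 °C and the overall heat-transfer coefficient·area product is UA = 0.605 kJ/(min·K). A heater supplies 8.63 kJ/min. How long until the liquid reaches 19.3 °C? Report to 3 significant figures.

Lumped-capacitance energy balance: M c_p dT/dt = UA(T_amb − T) + Q̇.
τ = M c_p/UA = 733.72 min; T_ss = T_amb + Q̇/UA = 10.5 + 8.63/0.605 = 24.764 °C.
T(t) = T_ss + (T₀ − T_ss)e^(−t/τ); set T = 19.3:
t = −τ ln[(T − T_ss)/(T₀ − T_ss)] = −733.72 · ln(0.41196) = 650.68 min.

651 min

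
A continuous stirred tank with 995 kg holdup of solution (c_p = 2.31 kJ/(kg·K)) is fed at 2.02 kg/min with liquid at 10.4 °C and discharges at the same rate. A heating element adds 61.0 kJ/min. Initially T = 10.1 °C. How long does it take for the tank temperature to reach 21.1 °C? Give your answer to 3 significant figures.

852 min

M c_p dT/dt = ṁ c_p (T_in − T) + Q̇.
τ = M/ṁ = 492.57 min; T_ss = T_in + Q̇/(ṁ c_p) = 23.473 °C.
T(t) = T_ss + (T₀ − T_ss) e^(−t/τ). Set T = 21.1:
e^(−t/τ) = (21.1 − 23.473)/(10.1 − 23.473) = 0.17743
t = −492.57 · ln(0.17743) = 851.75 min.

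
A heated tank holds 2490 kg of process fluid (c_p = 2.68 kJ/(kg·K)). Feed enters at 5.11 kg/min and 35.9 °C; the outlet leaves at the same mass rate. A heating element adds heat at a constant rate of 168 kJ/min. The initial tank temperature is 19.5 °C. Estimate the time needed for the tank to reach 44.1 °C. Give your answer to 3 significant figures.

First-law balance (no shaft work): M c_p dT/dt = ṁ c_p (T_in − T) + 168.
τ = M/ṁ = 487.28 min; T_ss = T_in + Q̇/(ṁ c_p) = 48.167 °C.
T(t) = T_ss + (T₀ − T_ss) e^(−t/τ). Set T = 44.1:
e^(−t/τ) = (44.1 − 48.167)/(19.5 − 48.167) = 0.14188
t = −487.28 · ln(0.14188) = 951.54 min.

952 min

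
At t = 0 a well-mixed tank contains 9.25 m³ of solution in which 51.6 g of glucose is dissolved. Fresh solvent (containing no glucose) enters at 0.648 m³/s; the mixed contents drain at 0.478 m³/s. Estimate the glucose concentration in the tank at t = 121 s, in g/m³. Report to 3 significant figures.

Total volume: dV/dt = Q_in − Q_out = 0.17000 m³/s, so V(t) = 9.25 + 0.17000 t and V(121) = 29.820 m³.
Solute balance: dm/dt = 0 − Q_out C = −Q_out m/V(t).
dm/m = −Q_out dt/(V₀ + 0.17000 t); integrating gives ln(m/m₀) = −(Q_out/(Q_in−Q_out)) ln(V/V₀).
m = m₀ (V₀/V)^(Q_out/(Q_in−Q_out)) = 51.6 × (9.25/29.820)^(2.8118) = 1.9197 g.
C = m/V = 1.9197/29.820 = 0.064378 g/m³.

0.0644 g/m³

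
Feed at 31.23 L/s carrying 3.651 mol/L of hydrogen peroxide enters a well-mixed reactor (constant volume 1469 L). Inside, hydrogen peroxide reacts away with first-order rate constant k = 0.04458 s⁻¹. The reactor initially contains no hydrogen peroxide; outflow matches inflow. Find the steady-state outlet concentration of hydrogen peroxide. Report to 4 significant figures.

V dC/dt = Q(C_in − C) − k V C.
Steady state (dC/dt = 0): C_ss = Q C_in/(Q + kV) = C_in/(1 + kV/Q).
C_ss = 31.23·3.651/(31.23 + 0.04458·1469) = 114.021/96.7180 = 1.17890 mol/L.

1.179 mol/L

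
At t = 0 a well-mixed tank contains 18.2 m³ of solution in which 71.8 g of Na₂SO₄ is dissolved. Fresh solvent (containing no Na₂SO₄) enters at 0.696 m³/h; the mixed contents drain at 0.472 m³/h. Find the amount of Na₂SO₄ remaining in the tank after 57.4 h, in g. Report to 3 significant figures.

Total volume: dV/dt = Q_in − Q_out = 0.22400 m³/h, so V(t) = 18.2 + 0.22400 t and V(57.4) = 31.058 m³.
No Na₂SO₄ enters, so dm/dt = −Q_out · (m/V).
Separate: dm/m = −Q_out dt/V(t) ⇒ ln(m/m₀) = −(Q_out/(Q_in−Q_out)) ln(V/V₀).
m = m₀ (V₀/V)^(Q_out/(Q_in−Q_out)) = 71.8 × (18.2/31.058)^(2.1071) = 23.284 g.

23.3 g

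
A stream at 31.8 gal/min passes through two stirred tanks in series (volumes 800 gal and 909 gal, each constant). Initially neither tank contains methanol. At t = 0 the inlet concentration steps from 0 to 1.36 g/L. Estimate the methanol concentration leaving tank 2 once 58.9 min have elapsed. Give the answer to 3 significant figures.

0.876 g/L

Each tank obeys Vᵢ dCᵢ/dt = Q(Cᵢ₋₁ − Cᵢ), so τᵢ = Vᵢ/Q.
τ₁ = 800/31.8 = 25.157 min; τ₂ = 909/31.8 = 28.585 min.
Tank 1: C₁ = C_in(1 − e^(−t/τ₁)). Tank 2 (τ₁ ≠ τ₂): C₂ = C_in[1 − (τ₁ e^(−t/τ₁) − τ₂ e^(−t/τ₂))/(τ₁ − τ₂)].
At t = 58.9: e^(−t/τ₁) = 0.096205, e^(−t/τ₂) = 0.12739.
C₂ = 1.36·[1 − (25.157·0.096205 − 28.585·0.12739)/(-3.4277)] = 1.36·0.64376 = 0.87551 g/L.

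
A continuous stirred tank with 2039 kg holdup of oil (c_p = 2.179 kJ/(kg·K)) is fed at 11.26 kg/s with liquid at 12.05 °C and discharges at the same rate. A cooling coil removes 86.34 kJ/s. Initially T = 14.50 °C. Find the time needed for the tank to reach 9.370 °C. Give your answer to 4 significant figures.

355.3 s

M c_p dT/dt = ṁ c_p (T_in − T) − Q̇.
τ = M/ṁ = 181.083 s; T_ss = T_in − Q̇/(ṁ c_p) = 8.53102 °C.
T(t) = T_ss + (T₀ − T_ss) e^(−t/τ). Set T = 9.370:
e^(−t/τ) = (9.370 − 8.53102)/(14.50 − 8.53102) = 0.140556
t = −181.083 · ln(0.140556) = 355.313 s.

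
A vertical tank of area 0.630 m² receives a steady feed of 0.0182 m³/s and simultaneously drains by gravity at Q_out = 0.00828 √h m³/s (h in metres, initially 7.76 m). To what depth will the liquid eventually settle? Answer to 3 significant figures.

4.83 m

Accumulation of liquid (constant cross-section A): A dh/dt = Q_in − 0.00828 √h. At steady state dh/dt = 0:
Q_in = 0.00828 √h_ss ⇒ √h_ss = 0.0182/0.00828 = 2.1981.
h_ss = 2.1981² = 4.8315 m. (Since h₀ = 7.76 m > h_ss, the level will fall toward this value.)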